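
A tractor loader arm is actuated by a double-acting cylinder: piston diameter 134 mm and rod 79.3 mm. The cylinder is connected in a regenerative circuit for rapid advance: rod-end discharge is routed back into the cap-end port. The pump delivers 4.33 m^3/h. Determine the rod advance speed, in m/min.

v ≈ 14.6 m/min

In regeneration the rod-end outflow joins the pump flow into the cap end, so the net volume the pump must supply per unit advance equals the rod cross-section area.
Rod cross-section A_rod = π/4 × (79.3 mm)² = 4939 mm^2
v = Q_pump / A_rod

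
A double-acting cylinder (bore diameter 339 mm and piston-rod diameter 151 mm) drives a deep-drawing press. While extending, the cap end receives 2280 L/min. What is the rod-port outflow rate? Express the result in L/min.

Q_out ≈ 1830 L/min

Cap-side area A_cap = π/4 × (339 mm)² = 90260 mm^2
Rod-side annular area A_ann = π/4 × (339² − 151²) = 72350 mm^2
Piston speed v = Q_in/A_cap; rod-end outflow Q_out = v × A_ann = Q_in × A_ann/A_cap.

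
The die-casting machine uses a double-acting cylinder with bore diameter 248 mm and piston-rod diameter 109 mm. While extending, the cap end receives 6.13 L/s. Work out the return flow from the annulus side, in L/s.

Q_out ≈ 4.95 L/s

Cap-side area A_cap = π/4 × (248 mm)² = 48310 mm^2
Rod-side annular area A_ann = π/4 × (248² − 109²) = 38970 mm^2
Piston speed v = Q_in/A_cap; rod-end outflow Q_out = v × A_ann = Q_in × A_ann/A_cap.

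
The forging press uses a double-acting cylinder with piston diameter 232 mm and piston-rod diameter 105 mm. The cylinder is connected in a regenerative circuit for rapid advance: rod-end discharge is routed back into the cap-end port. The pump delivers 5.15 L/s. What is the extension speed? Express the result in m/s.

In regeneration the rod-end outflow joins the pump flow into the cap end, so the net volume the pump must supply per unit advance equals the rod cross-section area.
Rod cross-section A_rod = π/4 × (105 mm)² = 8659 mm^2
v = Q_pump / A_rod

v ≈ 0.595 m/s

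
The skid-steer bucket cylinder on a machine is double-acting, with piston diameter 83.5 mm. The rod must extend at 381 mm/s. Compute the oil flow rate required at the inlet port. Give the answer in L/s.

Q ≈ 2.09 L/s

Cap-side area A_cap = π/4 × (83.5 mm)² = 5476 mm^2
Q = A × v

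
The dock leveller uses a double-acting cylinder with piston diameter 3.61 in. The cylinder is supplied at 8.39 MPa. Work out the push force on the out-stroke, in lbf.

F ≈ 12500 lbf

Cap-side area A_cap = π/4 × (3.61 in)² = 10.24 in^2
F = P × A_cap = 8.39 MPa × A_cap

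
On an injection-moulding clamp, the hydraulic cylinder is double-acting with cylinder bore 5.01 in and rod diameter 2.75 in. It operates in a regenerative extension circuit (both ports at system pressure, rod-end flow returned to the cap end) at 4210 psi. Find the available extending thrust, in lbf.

F ≈ 25000 lbf

With equal pressure on both faces, forces on the annular region cancel; the net push is pressure × rod cross-section.
Rod cross-section A_rod = π/4 × (2.75 in)² = 5.940 in^2
F = P × A_rod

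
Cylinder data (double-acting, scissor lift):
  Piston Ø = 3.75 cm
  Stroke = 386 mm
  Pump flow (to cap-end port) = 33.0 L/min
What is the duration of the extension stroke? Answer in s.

t ≈ 0.775 s

Cap-side area A_cap = π/4 × (3.75 cm)² = 11.04 cm^2
Swept volume V = A × L; t = V / Q = A·L / Q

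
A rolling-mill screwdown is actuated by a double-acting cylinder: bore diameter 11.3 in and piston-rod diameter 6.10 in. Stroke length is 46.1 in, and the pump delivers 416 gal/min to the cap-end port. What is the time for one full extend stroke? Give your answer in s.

Cap-side area A_cap = π/4 × (11.3 in)² = 100.3 in^2
Swept volume V = A × L; t = V / Q = A·L / Q

t ≈ 2.89 s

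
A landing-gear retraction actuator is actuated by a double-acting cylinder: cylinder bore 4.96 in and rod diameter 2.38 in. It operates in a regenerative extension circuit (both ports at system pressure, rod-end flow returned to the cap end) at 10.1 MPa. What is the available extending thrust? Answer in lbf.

With equal pressure on both faces, forces on the annular region cancel; the net push is pressure × rod cross-section.
Rod cross-section A_rod = π/4 × (2.38 in)² = 4.449 in^2
F = P × A_rod

F ≈ 6520 lbf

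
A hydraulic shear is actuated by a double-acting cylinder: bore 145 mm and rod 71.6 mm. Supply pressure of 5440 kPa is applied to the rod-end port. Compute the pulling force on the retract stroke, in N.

F ≈ 67900 N

Rod-side annular area A_ann = π/4 × (145² − 71.6²) = 12490 mm^2
On retraction the pressure acts on the annular area (bore minus rod).
F = P × A_ann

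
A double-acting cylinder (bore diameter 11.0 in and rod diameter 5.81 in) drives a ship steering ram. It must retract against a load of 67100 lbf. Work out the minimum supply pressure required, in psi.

Rod-side annular area A_ann = π/4 × (11.0² − 5.81²) = 68.52 in^2
Retraction: pressure acts on the annular area.
P = F / A = 67100 lbf / A

P ≈ 979 psi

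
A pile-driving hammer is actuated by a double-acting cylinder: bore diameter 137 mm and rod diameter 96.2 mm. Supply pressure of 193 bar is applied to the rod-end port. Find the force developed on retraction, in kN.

F ≈ 144 kN

Rod-side annular area A_ann = π/4 × (137² − 96.2²) = 7473 mm^2
On retraction the pressure acts on the annular area (bore minus rod).
F = P × A_ann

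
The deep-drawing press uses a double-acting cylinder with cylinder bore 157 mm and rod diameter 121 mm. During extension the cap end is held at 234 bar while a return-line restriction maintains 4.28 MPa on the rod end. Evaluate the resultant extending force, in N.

Cap-side area A_cap = π/4 × (157 mm)² = 19360 mm^2
Rod-side annular area A_ann = π/4 × (157² − 121²) = 7860 mm^2
Net thrust = P_cap·A_cap − P_rod·A_ann = 4.530e5 N − 33640 N

F ≈ 4.19e5 N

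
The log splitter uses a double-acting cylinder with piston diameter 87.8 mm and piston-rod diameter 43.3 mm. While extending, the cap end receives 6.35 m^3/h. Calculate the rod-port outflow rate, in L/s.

Cap-side area A_cap = π/4 × (87.8 mm)² = 6055 mm^2
Rod-side annular area A_ann = π/4 × (87.8² − 43.3²) = 4582 mm^2
Piston speed v = Q_in/A_cap; rod-end outflow Q_out = v × A_ann = Q_in × A_ann/A_cap.

Q_out ≈ 1.33 L/s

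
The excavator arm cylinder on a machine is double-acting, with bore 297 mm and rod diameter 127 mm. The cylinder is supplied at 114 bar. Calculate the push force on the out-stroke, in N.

Cap-side area A_cap = π/4 × (297 mm)² = 69280 mm^2
F = P × A_cap = 114 bar × A_cap

F ≈ 7.90e5 N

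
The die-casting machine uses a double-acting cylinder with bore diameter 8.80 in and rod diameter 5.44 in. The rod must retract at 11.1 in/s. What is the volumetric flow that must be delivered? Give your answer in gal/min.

Rod-side annular area A_ann = π/4 × (8.80² − 5.44²) = 37.58 in^2
Q = A × v

Q ≈ 108 gal/min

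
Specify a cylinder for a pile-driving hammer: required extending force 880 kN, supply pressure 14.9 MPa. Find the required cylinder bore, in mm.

D ≈ 274 mm

Extension force acts on the full piston face: F = P × (π/4)D².
D = √(4F / (πP)) = √(4 × 880 kN / (π × 14.9 MPa))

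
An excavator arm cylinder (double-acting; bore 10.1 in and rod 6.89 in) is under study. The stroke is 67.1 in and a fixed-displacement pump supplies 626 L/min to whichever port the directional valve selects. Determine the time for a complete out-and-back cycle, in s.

Cap-side area A_cap = π/4 × (10.1 in)² = 80.12 in^2
Rod-side annular area A_ann = π/4 × (10.1² − 6.89²) = 42.83 in^2
t_ext = A_cap·L/Q = 8.444 s
t_ret = A_ann·L/Q = 4.514 s
t_cycle = t_ext + t_ret

t ≈ 13.0 s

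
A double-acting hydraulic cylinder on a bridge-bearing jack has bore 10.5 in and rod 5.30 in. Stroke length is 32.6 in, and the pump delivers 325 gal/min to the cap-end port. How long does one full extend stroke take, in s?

Cap-side area A_cap = π/4 × (10.5 in)² = 86.59 in^2
Swept volume V = A × L; t = V / Q = A·L / Q

t ≈ 2.26 s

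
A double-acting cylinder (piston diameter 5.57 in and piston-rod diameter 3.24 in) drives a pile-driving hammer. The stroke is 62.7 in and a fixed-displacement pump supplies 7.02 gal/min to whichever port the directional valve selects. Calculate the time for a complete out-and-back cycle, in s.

t ≈ 93.9 s

Cap-side area A_cap = π/4 × (5.57 in)² = 24.37 in^2
Rod-side annular area A_ann = π/4 × (5.57² − 3.24²) = 16.12 in^2
t_ext = A_cap·L/Q = 56.53 s
t_ret = A_ann·L/Q = 37.40 s
t_cycle = t_ext + t_ret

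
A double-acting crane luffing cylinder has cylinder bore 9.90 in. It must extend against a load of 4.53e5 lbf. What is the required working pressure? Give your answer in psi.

Cap-side area A_cap = π/4 × (9.90 in)² = 76.98 in^2
P = F / A = 4.53e5 lbf / A

P ≈ 5880 psi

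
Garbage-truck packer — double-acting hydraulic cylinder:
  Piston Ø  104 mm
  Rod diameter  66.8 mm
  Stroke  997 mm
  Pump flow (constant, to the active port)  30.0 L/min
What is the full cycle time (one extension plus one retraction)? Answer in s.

Cap-side area A_cap = π/4 × (104 mm)² = 8495 mm^2
Rod-side annular area A_ann = π/4 × (104² − 66.8²) = 4990 mm^2
t_ext = A_cap·L/Q = 16.94 s
t_ret = A_ann·L/Q = 9.951 s
t_cycle = t_ext + t_ret

t ≈ 26.9 s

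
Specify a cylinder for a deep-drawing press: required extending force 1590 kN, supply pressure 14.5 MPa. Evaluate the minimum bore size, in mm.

D ≈ 374 mm

Extension force acts on the full piston face: F = P × (π/4)D².
D = √(4F / (πP)) = √(4 × 1590 kN / (π × 14.5 MPa))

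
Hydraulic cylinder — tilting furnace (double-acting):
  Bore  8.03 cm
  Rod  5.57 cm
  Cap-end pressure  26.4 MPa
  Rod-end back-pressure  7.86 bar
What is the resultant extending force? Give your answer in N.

Cap-side area A_cap = π/4 × (8.03 cm)² = 50.64 cm^2
Rod-side annular area A_ann = π/4 × (8.03² − 5.57²) = 26.28 cm^2
Net thrust = P_cap·A_cap − P_rod·A_ann = 1.337e5 N − 2065 N

F ≈ 1.32e5 N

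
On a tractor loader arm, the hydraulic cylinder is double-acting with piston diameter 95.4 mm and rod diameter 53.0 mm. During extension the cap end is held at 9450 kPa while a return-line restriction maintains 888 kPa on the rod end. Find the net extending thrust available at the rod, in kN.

F ≈ 63.2 kN

Cap-side area A_cap = π/4 × (95.4 mm)² = 7148 mm^2
Rod-side annular area A_ann = π/4 × (95.4² − 53.0²) = 4942 mm^2
Net thrust = P_cap·A_cap − P_rod·A_ann = 67.55 kN − 4.388 kN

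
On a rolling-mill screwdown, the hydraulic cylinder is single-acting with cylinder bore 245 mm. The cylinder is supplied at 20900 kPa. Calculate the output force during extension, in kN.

Cap-side area A_cap = π/4 × (245 mm)² = 47140 mm^2
F = P × A_cap = 20900 kPa × A_cap

F ≈ 985 kN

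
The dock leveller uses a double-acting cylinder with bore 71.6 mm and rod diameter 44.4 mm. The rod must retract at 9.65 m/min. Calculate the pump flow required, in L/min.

Rod-side annular area A_ann = π/4 × (71.6² − 44.4²) = 2478 mm^2
Q = A × v

Q ≈ 23.9 L/min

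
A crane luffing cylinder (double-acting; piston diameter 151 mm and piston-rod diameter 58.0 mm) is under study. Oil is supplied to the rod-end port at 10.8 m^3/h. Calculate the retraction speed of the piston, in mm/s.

v ≈ 197 mm/s

Rod-side annular area A_ann = π/4 × (151² − 58.0²) = 15270 mm^2
Flow into the rod-end port fills the annular volume.
v = Q / A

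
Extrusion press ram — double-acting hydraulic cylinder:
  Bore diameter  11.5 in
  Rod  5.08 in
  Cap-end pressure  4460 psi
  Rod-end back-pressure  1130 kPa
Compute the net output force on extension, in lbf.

F ≈ 4.50e5 lbf

Cap-side area A_cap = π/4 × (11.5 in)² = 103.9 in^2
Rod-side annular area A_ann = π/4 × (11.5² − 5.08²) = 83.60 in^2
Net thrust = P_cap·A_cap − P_rod·A_ann = 4.633e5 lbf − 13700 lbf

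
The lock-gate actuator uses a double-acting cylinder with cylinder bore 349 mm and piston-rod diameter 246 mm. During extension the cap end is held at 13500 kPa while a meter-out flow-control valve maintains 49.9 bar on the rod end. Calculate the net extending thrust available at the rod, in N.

F ≈ 1.05e6 N

Cap-side area A_cap = π/4 × (349 mm)² = 95660 mm^2
Rod-side annular area A_ann = π/4 × (349² − 246²) = 48130 mm^2
Net thrust = P_cap·A_cap − P_rod·A_ann = 1.291e6 N − 2.402e5 N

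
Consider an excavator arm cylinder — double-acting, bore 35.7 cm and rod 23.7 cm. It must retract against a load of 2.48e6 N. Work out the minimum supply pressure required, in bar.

P ≈ 443 bar

Rod-side annular area A_ann = π/4 × (35.7² − 23.7²) = 559.8 cm^2
Retraction: pressure acts on the annular area.
P = F / A = 2.48e6 N / A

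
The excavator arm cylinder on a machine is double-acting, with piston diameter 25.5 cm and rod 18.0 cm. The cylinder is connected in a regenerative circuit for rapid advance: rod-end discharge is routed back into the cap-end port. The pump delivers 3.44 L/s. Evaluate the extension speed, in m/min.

v ≈ 8.11 m/min

In regeneration the rod-end outflow joins the pump flow into the cap end, so the net volume the pump must supply per unit advance equals the rod cross-section area.
Rod cross-section A_rod = π/4 × (18.0 cm)² = 254.5 cm^2
v = Q_pump / A_rod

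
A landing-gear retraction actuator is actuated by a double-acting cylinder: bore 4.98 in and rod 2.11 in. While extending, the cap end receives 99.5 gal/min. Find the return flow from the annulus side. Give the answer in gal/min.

Q_out ≈ 81.6 gal/min

Cap-side area A_cap = π/4 × (4.98 in)² = 19.48 in^2
Rod-side annular area A_ann = π/4 × (4.98² − 2.11²) = 15.98 in^2
Piston speed v = Q_in/A_cap; rod-end outflow Q_out = v × A_ann = Q_in × A_ann/A_cap.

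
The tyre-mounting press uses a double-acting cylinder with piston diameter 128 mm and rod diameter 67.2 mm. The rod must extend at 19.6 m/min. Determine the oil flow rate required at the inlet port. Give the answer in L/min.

Cap-side area A_cap = π/4 × (128 mm)² = 12870 mm^2
Q = A × v

Q ≈ 252 L/min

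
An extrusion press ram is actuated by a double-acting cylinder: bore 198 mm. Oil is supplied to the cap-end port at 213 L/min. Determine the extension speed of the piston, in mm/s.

Cap-side area A_cap = π/4 × (198 mm)² = 30790 mm^2
v = Q / A

v ≈ 115 mm/s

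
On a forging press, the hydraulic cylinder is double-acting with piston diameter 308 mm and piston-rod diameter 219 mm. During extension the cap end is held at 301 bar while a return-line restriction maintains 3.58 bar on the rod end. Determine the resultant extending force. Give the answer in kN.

F ≈ 2230 kN

Cap-side area A_cap = π/4 × (308 mm)² = 74510 mm^2
Rod-side annular area A_ann = π/4 × (308² − 219²) = 36840 mm^2
Net thrust = P_cap·A_cap − P_rod·A_ann = 2243 kN − 13.19 kN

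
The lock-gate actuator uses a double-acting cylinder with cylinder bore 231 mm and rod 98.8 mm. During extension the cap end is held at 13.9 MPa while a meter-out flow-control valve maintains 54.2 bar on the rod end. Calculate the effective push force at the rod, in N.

Cap-side area A_cap = π/4 × (231 mm)² = 41910 mm^2
Rod-side annular area A_ann = π/4 × (231² − 98.8²) = 34240 mm^2
Net thrust = P_cap·A_cap − P_rod·A_ann = 5.825e5 N − 1.856e5 N

F ≈ 3.97e5 N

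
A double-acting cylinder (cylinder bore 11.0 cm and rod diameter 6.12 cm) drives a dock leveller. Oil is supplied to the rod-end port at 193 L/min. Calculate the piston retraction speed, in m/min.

Rod-side annular area A_ann = π/4 × (11.0² − 6.12²) = 65.62 cm^2
Flow into the rod-end port fills the annular volume.
v = Q / A

v ≈ 29.4 m/min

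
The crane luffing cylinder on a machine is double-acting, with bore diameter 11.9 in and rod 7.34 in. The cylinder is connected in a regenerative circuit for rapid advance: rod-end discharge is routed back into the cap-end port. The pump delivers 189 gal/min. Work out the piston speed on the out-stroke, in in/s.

v ≈ 17.2 in/s

In regeneration the rod-end outflow joins the pump flow into the cap end, so the net volume the pump must supply per unit advance equals the rod cross-section area.
Rod cross-section A_rod = π/4 × (7.34 in)² = 42.31 in^2
v = Q_pump / A_rod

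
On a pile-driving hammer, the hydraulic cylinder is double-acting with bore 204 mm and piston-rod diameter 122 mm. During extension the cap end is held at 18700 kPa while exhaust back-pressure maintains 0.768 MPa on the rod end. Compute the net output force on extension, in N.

Cap-side area A_cap = π/4 × (204 mm)² = 32690 mm^2
Rod-side annular area A_ann = π/4 × (204² − 122²) = 21000 mm^2
Net thrust = P_cap·A_cap − P_rod·A_ann = 6.112e5 N − 16120 N

F ≈ 5.95e5 N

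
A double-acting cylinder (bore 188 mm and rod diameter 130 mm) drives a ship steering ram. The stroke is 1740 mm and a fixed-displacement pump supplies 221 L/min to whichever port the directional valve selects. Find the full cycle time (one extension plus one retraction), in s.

Cap-side area A_cap = π/4 × (188 mm)² = 27760 mm^2
Rod-side annular area A_ann = π/4 × (188² − 130²) = 14490 mm^2
t_ext = A_cap·L/Q = 13.11 s
t_ret = A_ann·L/Q = 6.843 s
t_cycle = t_ext + t_ret

t ≈ 20.0 s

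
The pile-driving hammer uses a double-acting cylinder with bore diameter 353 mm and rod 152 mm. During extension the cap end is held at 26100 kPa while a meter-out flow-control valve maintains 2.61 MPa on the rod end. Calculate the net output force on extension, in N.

Cap-side area A_cap = π/4 × (353 mm)² = 97870 mm^2
Rod-side annular area A_ann = π/4 × (353² − 152²) = 79720 mm^2
Net thrust = P_cap·A_cap − P_rod·A_ann = 2.554e6 N − 2.081e5 N

F ≈ 2.35e6 N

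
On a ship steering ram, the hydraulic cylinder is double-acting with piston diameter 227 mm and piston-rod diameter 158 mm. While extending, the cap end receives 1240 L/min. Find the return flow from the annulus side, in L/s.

Cap-side area A_cap = π/4 × (227 mm)² = 40470 mm^2
Rod-side annular area A_ann = π/4 × (227² − 158²) = 20860 mm^2
Piston speed v = Q_in/A_cap; rod-end outflow Q_out = v × A_ann = Q_in × A_ann/A_cap.

Q_out ≈ 10.7 L/s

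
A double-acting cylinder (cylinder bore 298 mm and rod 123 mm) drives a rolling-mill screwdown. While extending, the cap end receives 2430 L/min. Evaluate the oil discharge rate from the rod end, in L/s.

Cap-side area A_cap = π/4 × (298 mm)² = 69750 mm^2
Rod-side annular area A_ann = π/4 × (298² − 123²) = 57860 mm^2
Piston speed v = Q_in/A_cap; rod-end outflow Q_out = v × A_ann = Q_in × A_ann/A_cap.

Q_out ≈ 33.6 L/s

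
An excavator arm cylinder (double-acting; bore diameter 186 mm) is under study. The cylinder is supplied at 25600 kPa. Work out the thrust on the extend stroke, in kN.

F ≈ 696 kN

Cap-side area A_cap = π/4 × (186 mm)² = 27170 mm^2
F = P × A_cap = 25600 kPa × A_cap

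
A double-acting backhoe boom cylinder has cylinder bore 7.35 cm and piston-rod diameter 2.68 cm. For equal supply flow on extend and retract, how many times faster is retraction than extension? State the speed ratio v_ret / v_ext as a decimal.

v_ret/v_ext ≈ 1.15

Cap-side area A_cap = π/4 × (7.35 cm)² = 42.43 cm^2
Rod-side annular area A_ann = π/4 × (7.35² − 2.68²) = 36.79 cm^2
For equal Q, v ∝ 1/A, so v_ret/v_ext = A_cap/A_ann.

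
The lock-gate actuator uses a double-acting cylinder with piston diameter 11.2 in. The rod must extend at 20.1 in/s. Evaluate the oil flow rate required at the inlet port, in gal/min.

Q ≈ 514 gal/min

Cap-side area A_cap = π/4 × (11.2 in)² = 98.52 in^2
Q = A × v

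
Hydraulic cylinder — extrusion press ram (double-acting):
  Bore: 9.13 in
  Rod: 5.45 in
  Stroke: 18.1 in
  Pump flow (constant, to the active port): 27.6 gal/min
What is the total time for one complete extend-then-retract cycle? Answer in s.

Cap-side area A_cap = π/4 × (9.13 in)² = 65.47 in^2
Rod-side annular area A_ann = π/4 × (9.13² − 5.45²) = 42.14 in^2
t_ext = A_cap·L/Q = 11.15 s
t_ret = A_ann·L/Q = 7.178 s
t_cycle = t_ext + t_ret

t ≈ 18.3 s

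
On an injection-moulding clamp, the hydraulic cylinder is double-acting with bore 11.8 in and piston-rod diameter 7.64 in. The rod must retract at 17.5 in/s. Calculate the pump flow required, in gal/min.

Q ≈ 289 gal/min

Rod-side annular area A_ann = π/4 × (11.8² − 7.64²) = 63.52 in^2
Q = A × v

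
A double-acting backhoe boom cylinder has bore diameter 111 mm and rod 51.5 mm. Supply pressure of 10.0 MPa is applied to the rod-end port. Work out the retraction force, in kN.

Rod-side annular area A_ann = π/4 × (111² − 51.5²) = 7594 mm^2
On retraction the pressure acts on the annular area (bore minus rod).
F = P × A_ann

F ≈ 75.9 kN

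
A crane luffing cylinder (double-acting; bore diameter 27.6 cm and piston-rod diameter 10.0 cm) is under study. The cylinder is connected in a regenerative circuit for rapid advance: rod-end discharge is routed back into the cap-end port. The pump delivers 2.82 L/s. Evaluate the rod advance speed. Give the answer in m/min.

In regeneration the rod-end outflow joins the pump flow into the cap end, so the net volume the pump must supply per unit advance equals the rod cross-section area.
Rod cross-section A_rod = π/4 × (10.0 cm)² = 78.54 cm^2
v = Q_pump / A_rod

v ≈ 21.5 m/min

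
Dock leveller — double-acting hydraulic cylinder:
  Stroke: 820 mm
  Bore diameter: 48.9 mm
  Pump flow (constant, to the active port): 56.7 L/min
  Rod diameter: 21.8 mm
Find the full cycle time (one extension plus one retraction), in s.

t ≈ 2.94 s

Cap-side area A_cap = π/4 × (48.9 mm)² = 1878 mm^2
Rod-side annular area A_ann = π/4 × (48.9² − 21.8²) = 1505 mm^2
t_ext = A_cap·L/Q = 1.630 s
t_ret = A_ann·L/Q = 1.306 s
t_cycle = t_ext + t_ret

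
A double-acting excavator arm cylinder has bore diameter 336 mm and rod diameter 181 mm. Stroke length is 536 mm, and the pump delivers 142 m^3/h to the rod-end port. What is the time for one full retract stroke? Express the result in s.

t ≈ 0.855 s

Rod-side annular area A_ann = π/4 × (336² − 181²) = 62940 mm^2
Swept volume V = A × L; t = V / Q = A·L / Q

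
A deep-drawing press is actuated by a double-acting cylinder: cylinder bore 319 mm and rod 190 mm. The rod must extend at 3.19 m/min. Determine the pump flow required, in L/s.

Q ≈ 4.25 L/s

Cap-side area A_cap = π/4 × (319 mm)² = 79920 mm^2
Q = A × v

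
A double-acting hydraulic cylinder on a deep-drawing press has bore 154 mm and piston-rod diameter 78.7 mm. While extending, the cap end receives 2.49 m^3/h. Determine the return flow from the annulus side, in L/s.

Cap-side area A_cap = π/4 × (154 mm)² = 18630 mm^2
Rod-side annular area A_ann = π/4 × (154² − 78.7²) = 13760 mm^2
Piston speed v = Q_in/A_cap; rod-end outflow Q_out = v × A_ann = Q_in × A_ann/A_cap.

Q_out ≈ 0.511 L/s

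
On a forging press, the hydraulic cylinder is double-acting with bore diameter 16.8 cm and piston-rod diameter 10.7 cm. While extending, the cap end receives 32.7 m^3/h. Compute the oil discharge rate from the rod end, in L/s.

Cap-side area A_cap = π/4 × (16.8 cm)² = 221.7 cm^2
Rod-side annular area A_ann = π/4 × (16.8² − 10.7²) = 131.8 cm^2
Piston speed v = Q_in/A_cap; rod-end outflow Q_out = v × A_ann = Q_in × A_ann/A_cap.

Q_out ≈ 5.40 L/s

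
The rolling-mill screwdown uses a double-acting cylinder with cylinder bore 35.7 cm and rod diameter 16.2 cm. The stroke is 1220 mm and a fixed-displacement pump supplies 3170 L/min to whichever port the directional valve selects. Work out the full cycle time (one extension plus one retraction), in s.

Cap-side area A_cap = π/4 × (35.7 cm)² = 1001 cm^2
Rod-side annular area A_ann = π/4 × (35.7² − 16.2²) = 794.9 cm^2
t_ext = A_cap·L/Q = 2.311 s
t_ret = A_ann·L/Q = 1.835 s
t_cycle = t_ext + t_ret

t ≈ 4.15 s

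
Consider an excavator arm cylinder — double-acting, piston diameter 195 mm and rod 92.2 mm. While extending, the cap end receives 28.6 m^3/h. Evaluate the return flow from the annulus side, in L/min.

Cap-side area A_cap = π/4 × (195 mm)² = 29860 mm^2
Rod-side annular area A_ann = π/4 × (195² − 92.2²) = 23190 mm^2
Piston speed v = Q_in/A_cap; rod-end outflow Q_out = v × A_ann = Q_in × A_ann/A_cap.

Q_out ≈ 370 L/min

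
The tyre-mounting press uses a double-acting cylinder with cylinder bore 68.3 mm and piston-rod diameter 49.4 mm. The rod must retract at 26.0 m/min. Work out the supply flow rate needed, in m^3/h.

Rod-side annular area A_ann = π/4 × (68.3² − 49.4²) = 1747 mm^2
Q = A × v

Q ≈ 2.73 m^3/h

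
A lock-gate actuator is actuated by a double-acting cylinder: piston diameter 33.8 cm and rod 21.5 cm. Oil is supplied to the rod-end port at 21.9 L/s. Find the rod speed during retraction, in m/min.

v ≈ 24.6 m/min

Rod-side annular area A_ann = π/4 × (33.8² − 21.5²) = 534.2 cm^2
Flow into the rod-end port fills the annular volume.
v = Q / A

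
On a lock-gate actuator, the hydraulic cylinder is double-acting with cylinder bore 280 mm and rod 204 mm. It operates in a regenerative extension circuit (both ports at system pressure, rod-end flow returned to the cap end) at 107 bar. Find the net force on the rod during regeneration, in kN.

With equal pressure on both faces, forces on the annular region cancel; the net push is pressure × rod cross-section.
Rod cross-section A_rod = π/4 × (204 mm)² = 32690 mm^2
F = P × A_rod

F ≈ 350 kN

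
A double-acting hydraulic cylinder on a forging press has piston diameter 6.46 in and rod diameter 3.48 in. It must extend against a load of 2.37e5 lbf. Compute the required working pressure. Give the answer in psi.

P ≈ 7230 psi

Cap-side area A_cap = π/4 × (6.46 in)² = 32.78 in^2
P = F / A = 2.37e5 lbf / A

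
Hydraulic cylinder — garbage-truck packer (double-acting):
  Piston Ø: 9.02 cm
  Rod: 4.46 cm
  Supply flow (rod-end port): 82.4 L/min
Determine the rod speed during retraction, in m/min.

v ≈ 17.1 m/min

Rod-side annular area A_ann = π/4 × (9.02² − 4.46²) = 48.28 cm^2
Flow into the rod-end port fills the annular volume.
v = Q / A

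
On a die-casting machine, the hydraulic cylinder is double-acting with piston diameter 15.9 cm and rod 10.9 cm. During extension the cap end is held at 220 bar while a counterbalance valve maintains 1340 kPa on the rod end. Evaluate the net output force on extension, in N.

F ≈ 4.23e5 N

Cap-side area A_cap = π/4 × (15.9 cm)² = 198.6 cm^2
Rod-side annular area A_ann = π/4 × (15.9² − 10.9²) = 105.2 cm^2
Net thrust = P_cap·A_cap − P_rod·A_ann = 4.368e5 N − 14100 N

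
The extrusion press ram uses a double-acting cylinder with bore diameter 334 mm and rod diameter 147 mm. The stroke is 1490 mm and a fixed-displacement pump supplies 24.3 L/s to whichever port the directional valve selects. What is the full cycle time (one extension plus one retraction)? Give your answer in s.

t ≈ 9.70 s

Cap-side area A_cap = π/4 × (334 mm)² = 87620 mm^2
Rod-side annular area A_ann = π/4 × (334² − 147²) = 70640 mm^2
t_ext = A_cap·L/Q = 5.372 s
t_ret = A_ann·L/Q = 4.332 s
t_cycle = t_ext + t_ret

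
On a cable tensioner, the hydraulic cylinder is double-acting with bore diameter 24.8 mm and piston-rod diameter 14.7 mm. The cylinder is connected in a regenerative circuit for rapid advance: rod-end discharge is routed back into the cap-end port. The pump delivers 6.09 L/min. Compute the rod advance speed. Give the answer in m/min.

In regeneration the rod-end outflow joins the pump flow into the cap end, so the net volume the pump must supply per unit advance equals the rod cross-section area.
Rod cross-section A_rod = π/4 × (14.7 mm)² = 169.7 mm^2
v = Q_pump / A_rod

v ≈ 35.9 m/min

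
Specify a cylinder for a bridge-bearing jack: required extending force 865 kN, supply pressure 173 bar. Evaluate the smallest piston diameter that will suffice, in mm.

Extension force acts on the full piston face: F = P × (π/4)D².
D = √(4F / (πP)) = √(4 × 865 kN / (π × 173 bar))

D ≈ 252 mm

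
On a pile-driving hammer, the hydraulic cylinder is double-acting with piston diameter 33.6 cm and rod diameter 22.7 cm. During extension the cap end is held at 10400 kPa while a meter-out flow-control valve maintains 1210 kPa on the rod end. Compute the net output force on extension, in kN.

Cap-side area A_cap = π/4 × (33.6 cm)² = 886.7 cm^2
Rod-side annular area A_ann = π/4 × (33.6² − 22.7²) = 482.0 cm^2
Net thrust = P_cap·A_cap − P_rod·A_ann = 922.2 kN − 58.32 kN

F ≈ 864 kN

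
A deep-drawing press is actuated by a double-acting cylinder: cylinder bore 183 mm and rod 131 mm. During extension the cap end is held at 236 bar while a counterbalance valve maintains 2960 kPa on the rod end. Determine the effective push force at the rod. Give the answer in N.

Cap-side area A_cap = π/4 × (183 mm)² = 26300 mm^2
Rod-side annular area A_ann = π/4 × (183² − 131²) = 12820 mm^2
Net thrust = P_cap·A_cap − P_rod·A_ann = 6.207e5 N − 37960 N

F ≈ 5.83e5 N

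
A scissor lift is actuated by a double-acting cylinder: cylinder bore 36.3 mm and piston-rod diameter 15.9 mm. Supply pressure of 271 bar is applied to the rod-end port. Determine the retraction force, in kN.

F ≈ 22.7 kN

Rod-side annular area A_ann = π/4 × (36.3² − 15.9²) = 836.4 mm^2
On retraction the pressure acts on the annular area (bore minus rod).
F = P × A_ann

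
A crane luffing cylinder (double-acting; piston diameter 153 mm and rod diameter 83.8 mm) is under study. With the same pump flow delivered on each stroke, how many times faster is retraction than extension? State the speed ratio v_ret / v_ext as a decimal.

v_ret/v_ext ≈ 1.43

Cap-side area A_cap = π/4 × (153 mm)² = 18390 mm^2
Rod-side annular area A_ann = π/4 × (153² − 83.8²) = 12870 mm^2
For equal Q, v ∝ 1/A, so v_ret/v_ext = A_cap/A_ann.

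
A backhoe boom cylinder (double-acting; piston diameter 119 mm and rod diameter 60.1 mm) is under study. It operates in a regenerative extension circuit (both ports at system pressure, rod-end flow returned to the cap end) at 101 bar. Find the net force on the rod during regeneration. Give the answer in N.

F ≈ 28700 N

With equal pressure on both faces, forces on the annular region cancel; the net push is pressure × rod cross-section.
Rod cross-section A_rod = π/4 × (60.1 mm)² = 2837 mm^2
F = P × A_rod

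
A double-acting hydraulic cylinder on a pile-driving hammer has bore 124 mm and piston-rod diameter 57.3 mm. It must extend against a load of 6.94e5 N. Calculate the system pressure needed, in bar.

P ≈ 575 bar

Cap-side area A_cap = π/4 × (124 mm)² = 12080 mm^2
P = F / A = 6.94e5 N / A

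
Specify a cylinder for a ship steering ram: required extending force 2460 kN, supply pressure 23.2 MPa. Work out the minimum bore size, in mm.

D ≈ 367 mm

Extension force acts on the full piston face: F = P × (π/4)D².
D = √(4F / (πP)) = √(4 × 2460 kN / (π × 23.2 MPa))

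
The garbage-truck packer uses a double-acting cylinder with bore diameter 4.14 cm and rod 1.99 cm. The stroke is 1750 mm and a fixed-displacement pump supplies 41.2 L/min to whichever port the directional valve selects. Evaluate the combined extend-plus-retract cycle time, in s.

Cap-side area A_cap = π/4 × (4.14 cm)² = 13.46 cm^2
Rod-side annular area A_ann = π/4 × (4.14² − 1.99²) = 10.35 cm^2
t_ext = A_cap·L/Q = 3.431 s
t_ret = A_ann·L/Q = 2.638 s
t_cycle = t_ext + t_ret

t ≈ 6.07 s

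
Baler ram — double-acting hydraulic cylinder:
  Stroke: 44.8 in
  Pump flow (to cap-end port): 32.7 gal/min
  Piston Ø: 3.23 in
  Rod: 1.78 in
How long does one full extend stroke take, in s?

Cap-side area A_cap = π/4 × (3.23 in)² = 8.194 in^2
Swept volume V = A × L; t = V / Q = A·L / Q

t ≈ 2.92 s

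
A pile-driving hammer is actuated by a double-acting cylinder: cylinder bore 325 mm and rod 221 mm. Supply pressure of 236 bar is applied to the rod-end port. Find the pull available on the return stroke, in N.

Rod-side annular area A_ann = π/4 × (325² − 221²) = 44600 mm^2
On retraction the pressure acts on the annular area (bore minus rod).
F = P × A_ann

F ≈ 1.05e6 N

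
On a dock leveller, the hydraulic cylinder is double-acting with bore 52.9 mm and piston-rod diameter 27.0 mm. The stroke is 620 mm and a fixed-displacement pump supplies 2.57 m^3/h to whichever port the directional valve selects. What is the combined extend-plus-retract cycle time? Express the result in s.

Cap-side area A_cap = π/4 × (52.9 mm)² = 2198 mm^2
Rod-side annular area A_ann = π/4 × (52.9² − 27.0²) = 1625 mm^2
t_ext = A_cap·L/Q = 1.909 s
t_ret = A_ann·L/Q = 1.412 s
t_cycle = t_ext + t_ret

t ≈ 3.32 s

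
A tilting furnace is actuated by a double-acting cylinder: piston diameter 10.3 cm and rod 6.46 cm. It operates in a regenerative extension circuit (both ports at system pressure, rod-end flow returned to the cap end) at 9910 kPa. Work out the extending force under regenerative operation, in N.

With equal pressure on both faces, forces on the annular region cancel; the net push is pressure × rod cross-section.
Rod cross-section A_rod = π/4 × (6.46 cm)² = 32.78 cm^2
F = P × A_rod

F ≈ 32500 N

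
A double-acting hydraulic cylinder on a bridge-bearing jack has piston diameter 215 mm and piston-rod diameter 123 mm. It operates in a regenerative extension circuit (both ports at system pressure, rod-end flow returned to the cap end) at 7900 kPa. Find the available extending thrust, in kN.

F ≈ 93.9 kN

With equal pressure on both faces, forces on the annular region cancel; the net push is pressure × rod cross-section.
Rod cross-section A_rod = π/4 × (123 mm)² = 11880 mm^2
F = P × A_rod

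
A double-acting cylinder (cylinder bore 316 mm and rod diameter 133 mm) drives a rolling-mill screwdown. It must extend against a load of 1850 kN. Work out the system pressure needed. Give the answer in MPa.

Cap-side area A_cap = π/4 × (316 mm)² = 78430 mm^2
P = F / A = 1850 kN / A

P ≈ 23.6 MPa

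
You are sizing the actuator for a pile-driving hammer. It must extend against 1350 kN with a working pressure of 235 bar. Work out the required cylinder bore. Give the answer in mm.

Extension force acts on the full piston face: F = P × (π/4)D².
D = √(4F / (πP)) = √(4 × 1350 kN / (π × 235 bar))

D ≈ 270 mm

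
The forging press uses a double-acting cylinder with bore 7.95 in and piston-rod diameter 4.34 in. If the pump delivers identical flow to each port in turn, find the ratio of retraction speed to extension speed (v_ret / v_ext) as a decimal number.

Cap-side area A_cap = π/4 × (7.95 in)² = 49.64 in^2
Rod-side annular area A_ann = π/4 × (7.95² − 4.34²) = 34.85 in^2
For equal Q, v ∝ 1/A, so v_ret/v_ext = A_cap/A_ann.

v_ret/v_ext ≈ 1.42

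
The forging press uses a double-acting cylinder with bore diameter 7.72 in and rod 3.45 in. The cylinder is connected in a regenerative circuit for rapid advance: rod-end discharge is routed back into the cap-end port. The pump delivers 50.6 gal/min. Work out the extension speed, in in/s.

In regeneration the rod-end outflow joins the pump flow into the cap end, so the net volume the pump must supply per unit advance equals the rod cross-section area.
Rod cross-section A_rod = π/4 × (3.45 in)² = 9.348 in^2
v = Q_pump / A_rod

v ≈ 20.8 in/s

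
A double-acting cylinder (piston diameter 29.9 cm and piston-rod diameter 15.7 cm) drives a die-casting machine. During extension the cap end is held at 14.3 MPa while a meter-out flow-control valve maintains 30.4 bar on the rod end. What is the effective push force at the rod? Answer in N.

Cap-side area A_cap = π/4 × (29.9 cm)² = 702.2 cm^2
Rod-side annular area A_ann = π/4 × (29.9² − 15.7²) = 508.6 cm^2
Net thrust = P_cap·A_cap − P_rod·A_ann = 1.004e6 N − 1.546e5 N

F ≈ 8.49e5 N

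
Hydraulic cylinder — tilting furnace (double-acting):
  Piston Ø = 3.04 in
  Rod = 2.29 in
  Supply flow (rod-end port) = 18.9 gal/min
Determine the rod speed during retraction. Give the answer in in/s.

Rod-side annular area A_ann = π/4 × (3.04² − 2.29²) = 3.140 in^2
Flow into the rod-end port fills the annular volume.
v = Q / A

v ≈ 23.2 in/s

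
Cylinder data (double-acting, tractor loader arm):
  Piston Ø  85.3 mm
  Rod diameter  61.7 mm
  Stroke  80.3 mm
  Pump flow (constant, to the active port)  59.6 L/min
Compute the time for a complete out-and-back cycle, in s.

t ≈ 0.682 s

Cap-side area A_cap = π/4 × (85.3 mm)² = 5715 mm^2
Rod-side annular area A_ann = π/4 × (85.3² − 61.7²) = 2725 mm^2
t_ext = A_cap·L/Q = 0.4620 s
t_ret = A_ann·L/Q = 0.2203 s
t_cycle = t_ext + t_ret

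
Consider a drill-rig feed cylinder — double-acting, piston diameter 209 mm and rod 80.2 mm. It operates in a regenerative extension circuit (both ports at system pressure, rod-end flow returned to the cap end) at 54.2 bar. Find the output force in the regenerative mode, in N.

F ≈ 27400 N

With equal pressure on both faces, forces on the annular region cancel; the net push is pressure × rod cross-section.
Rod cross-section A_rod = π/4 × (80.2 mm)² = 5052 mm^2
F = P × A_rod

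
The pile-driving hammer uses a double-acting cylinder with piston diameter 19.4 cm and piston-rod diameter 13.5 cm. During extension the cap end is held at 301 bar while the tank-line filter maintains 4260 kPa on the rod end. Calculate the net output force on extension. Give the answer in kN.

Cap-side area A_cap = π/4 × (19.4 cm)² = 295.6 cm^2
Rod-side annular area A_ann = π/4 × (19.4² − 13.5²) = 152.5 cm^2
Net thrust = P_cap·A_cap − P_rod·A_ann = 889.7 kN − 64.95 kN

F ≈ 825 kN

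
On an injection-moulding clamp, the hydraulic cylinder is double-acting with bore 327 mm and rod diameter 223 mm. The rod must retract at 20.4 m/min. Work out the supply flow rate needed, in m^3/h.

Rod-side annular area A_ann = π/4 × (327² − 223²) = 44920 mm^2
Q = A × v

Q ≈ 55.0 m^3/h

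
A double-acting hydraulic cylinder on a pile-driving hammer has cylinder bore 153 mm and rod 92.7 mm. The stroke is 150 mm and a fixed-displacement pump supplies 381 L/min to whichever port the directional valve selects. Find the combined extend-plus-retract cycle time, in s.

t ≈ 0.709 s

Cap-side area A_cap = π/4 × (153 mm)² = 18390 mm^2
Rod-side annular area A_ann = π/4 × (153² − 92.7²) = 11640 mm^2
t_ext = A_cap·L/Q = 0.4343 s
t_ret = A_ann·L/Q = 0.2749 s
t_cycle = t_ext + t_ret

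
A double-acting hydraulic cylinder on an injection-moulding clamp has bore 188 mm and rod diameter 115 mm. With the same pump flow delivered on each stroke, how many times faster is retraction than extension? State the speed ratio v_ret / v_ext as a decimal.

v_ret/v_ext ≈ 1.60

Cap-side area A_cap = π/4 × (188 mm)² = 27760 mm^2
Rod-side annular area A_ann = π/4 × (188² − 115²) = 17370 mm^2
For equal Q, v ∝ 1/A, so v_ret/v_ext = A_cap/A_ann.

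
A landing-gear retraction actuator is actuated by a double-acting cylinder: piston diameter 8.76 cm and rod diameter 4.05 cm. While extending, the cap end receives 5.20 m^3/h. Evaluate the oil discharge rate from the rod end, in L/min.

Cap-side area A_cap = π/4 × (8.76 cm)² = 60.27 cm^2
Rod-side annular area A_ann = π/4 × (8.76² − 4.05²) = 47.39 cm^2
Piston speed v = Q_in/A_cap; rod-end outflow Q_out = v × A_ann = Q_in × A_ann/A_cap.

Q_out ≈ 68.1 L/min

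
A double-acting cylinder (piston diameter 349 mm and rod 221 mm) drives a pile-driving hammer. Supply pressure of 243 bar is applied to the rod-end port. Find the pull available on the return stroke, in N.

F ≈ 1.39e6 N

Rod-side annular area A_ann = π/4 × (349² − 221²) = 57300 mm^2
On retraction the pressure acts on the annular area (bore minus rod).
F = P × A_ann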